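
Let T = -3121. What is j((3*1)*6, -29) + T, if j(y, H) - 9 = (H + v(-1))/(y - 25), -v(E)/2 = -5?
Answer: -21765/7 ≈ -3109.3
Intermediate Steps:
v(E) = 10 (v(E) = -2*(-5) = 10)
j(y, H) = 9 + (10 + H)/(-25 + y) (j(y, H) = 9 + (H + 10)/(y - 25) = 9 + (10 + H)/(-25 + y))
j((3*1)*6, -29) + T = (-215 - 29 + 9*((3*1)*6))/(-25 + (3*1)*6) - 3121 = (-215 - 29 + 9*(3*6))/(-25 + 3*6) - 3121 = (-215 - 29 + 9*18)/(-25 + 18) - 3121 = (-215 - 29 + 162)/(-7) - 3121 = -⅐*(-82) - 3121 = 82/7 - 3121 = -21765/7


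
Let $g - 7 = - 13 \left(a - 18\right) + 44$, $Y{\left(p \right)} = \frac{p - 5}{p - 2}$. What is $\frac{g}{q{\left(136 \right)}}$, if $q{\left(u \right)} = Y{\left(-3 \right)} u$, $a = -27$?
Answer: $\frac{795}{272} \approx 2.9228$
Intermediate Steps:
$Y{\left(p \right)} = \frac{-5 + p}{-2 + p}$
$q{\left(u \right)} = \frac{8 u}{5}$ ($q{\left(u \right)} = \frac{-5 - 3}{-2 - 3} u = \frac{1}{-5} \left(-8\right) u = \left(- \frac{1}{5}\right) \left(-8\right) u = \frac{8 u}{5}$)
$g = 636$ ($g = 7 - \left(-44 + 13 \left(-27 - 18\right)\right) = 7 + \left(\left(-13\right) \left(-45\right) + 44\right) = 7 + \left(585 + 44\right) = 7 + 629 = 636$)
$\frac{g}{q{\left(136 \right)}} = \frac{636}{\frac{8}{5} \cdot 136} = \frac{636}{\frac{1088}{5}} = 636 \cdot \frac{5}{1088} = \frac{795}{272}$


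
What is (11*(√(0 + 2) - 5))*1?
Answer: -55 + 11*√2 ≈ -39.444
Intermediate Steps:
(11*(√(0 + 2) - 5))*1 = (11*(√2 - 5))*1 = (11*(-5 + √2))*1 = (-55 + 11*√2)*1 = -55 + 11*√2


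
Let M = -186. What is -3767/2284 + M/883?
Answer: -3751085/2016772 ≈ -1.8599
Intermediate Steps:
-3767/2284 + M/883 = -3767/2284 - 186/883 = -3751085/2016772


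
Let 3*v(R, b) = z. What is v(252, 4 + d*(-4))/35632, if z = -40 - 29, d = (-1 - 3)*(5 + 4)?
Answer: -23/35632 ≈ -0.00064549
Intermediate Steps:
d = -36 (d = -4*9 = -36)
z = -69
v(R, b) = -23 (v(R, b) = (⅓)*(-69) = -23)
v(252, 4 + d*(-4))/35632 = -23/35632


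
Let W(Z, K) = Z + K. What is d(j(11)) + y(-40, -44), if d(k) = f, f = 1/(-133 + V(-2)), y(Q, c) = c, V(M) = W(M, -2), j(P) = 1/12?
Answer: -6029/137 ≈ -44.007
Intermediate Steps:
j(P) = 1/12
W(Z, K) = K + Z
V(M) = -2 + M
f = -1/137 (f = 1/(-133 + (-2 - 2)) = 1/(-133 - 4) = 1/(-137) = -1/137 ≈ -0.0072993)
d(k) = -1/137
d(j(11)) + y(-40, -44) = -1/137 - 44 = -6029/137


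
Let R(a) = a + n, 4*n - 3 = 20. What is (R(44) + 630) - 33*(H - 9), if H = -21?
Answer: 6679/4 ≈ 1669.8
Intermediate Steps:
n = 23/4 (n = 3/4 + (1/4)*20 = 3/4 + 5 = 23/4 ≈ 5.7500)
R(a) = 23/4 + a (R(a) = a + 23/4 = 23/4 + a)
(R(44) + 630) - 33*(H - 9) = ((23/4 + 44) + 630) - 33*(-21 - 9) = (199/4 + 630) - 33*(-30) = 2719/4 + 990 = 6679/4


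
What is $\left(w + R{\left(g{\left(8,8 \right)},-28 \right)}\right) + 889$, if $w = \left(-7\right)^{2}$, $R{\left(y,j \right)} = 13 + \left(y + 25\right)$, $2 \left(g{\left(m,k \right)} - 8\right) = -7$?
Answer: $\frac{1961}{2} \approx 980.5$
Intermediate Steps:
$g{\left(m,k \right)} = \frac{9}{2}$ ($g{\left(m,k \right)} = 8 + \frac{1}{2} \left(-7\right) = 8 - \frac{7}{2} = \frac{9}{2}$)
$R{\left(y,j \right)} = 38 + y$ ($R{\left(y,j \right)} = 13 + \left(25 + y\right) = 38 + y$)
$w = 49$
$\left(w + R{\left(g{\left(8,8 \right)},-28 \right)}\right) + 889 = \left(49 + \left(38 + \frac{9}{2}\right)\right) + 889 = \left(49 + \frac{85}{2}\right) + 889 = \frac{183}{2} + 889 = \frac{1961}{2}$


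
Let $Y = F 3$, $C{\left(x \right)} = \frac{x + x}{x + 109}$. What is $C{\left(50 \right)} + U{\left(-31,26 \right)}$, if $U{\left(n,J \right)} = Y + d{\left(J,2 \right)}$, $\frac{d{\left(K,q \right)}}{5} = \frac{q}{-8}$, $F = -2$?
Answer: $- \frac{4211}{636} \approx -6.6211$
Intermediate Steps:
$d{\left(K,q \right)} = - \frac{5 q}{8}$ ($d{\left(K,q \right)} = 5 \frac{q}{-8} = 5 q \left(- \frac{1}{8}\right) = 5 \left(- \frac{q}{8}\right) = - \frac{5 q}{8}$)
$C{\left(x \right)} = \frac{2 x}{109 + x}$
$Y = -6$ ($Y = \left(-2\right) 3 = -6$)
$U{\left(n,J \right)} = - \frac{29}{4}$ ($U{\left(n,J \right)} = -6 - \frac{5}{4} = - \frac{29}{4}$)
$C{\left(50 \right)} + U{\left(-31,26 \right)} = 2 \cdot 50 \frac{1}{109 + 50} - \frac{29}{4} = 2 \cdot 50 \cdot \frac{1}{159} - \frac{29}{4} = \frac{100}{159} - \frac{29}{4} = - \frac{4211}{636}$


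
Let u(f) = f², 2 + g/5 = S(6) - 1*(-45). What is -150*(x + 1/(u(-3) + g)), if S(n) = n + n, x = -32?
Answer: 681525/142 ≈ 4799.5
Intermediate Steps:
S(n) = 2*n
g = 275 (g = -10 + 5*(2*6 - 1*(-45)) = -10 + 5*(12 + 45) = -10 + 5*57 = -10 + 285 = 275)
-150*(x + 1/(u(-3) + g)) = -150*(-32 + 1/((-3)² + 275)) = -150*(-32 + 1/(9 + 275)) = -150*(-32 + 1/284) = -150*(-9087/284) = 681525/142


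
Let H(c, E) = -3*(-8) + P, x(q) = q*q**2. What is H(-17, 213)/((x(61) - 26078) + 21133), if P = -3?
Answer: 7/74012 ≈ 9.4579e-5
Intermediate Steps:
x(q) = q**3
H(c, E) = 21 (H(c, E) = -3*(-8) - 3 = 24 - 3 = 21)
H(-17, 213)/((x(61) - 26078) + 21133) = 21/((61**3 - 26078) + 21133) = 21/((226981 - 26078) + 21133) = 21/(200903 + 21133) = 21/222036 = 21*(1/222036) = 7/74012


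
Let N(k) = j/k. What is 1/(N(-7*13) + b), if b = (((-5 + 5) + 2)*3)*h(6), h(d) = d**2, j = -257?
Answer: 91/19913 ≈ 0.0045699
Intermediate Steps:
b = 216 (b = (((-5 + 5) + 2)*3)*6**2 = ((0 + 2)*3)*36 = (2*3)*36 = 6*36 = 216)
N(k) = -257/k
1/(N(-7*13) + b) = 1/(-257/((-7*13)) + 216) = 1/(-257/(-91) + 216) = 1/(-257*(-1/91) + 216) = 1/(257/91 + 216) = 1/(19913/91) = 91/19913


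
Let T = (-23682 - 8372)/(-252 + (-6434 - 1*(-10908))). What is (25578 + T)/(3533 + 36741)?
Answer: 53979131/85018414 ≈ 0.63491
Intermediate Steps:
T = -16027/2111 (T = -32054/(-252 + (-6434 + 10908)) = -32054/(-252 + 4474) = -32054/4222 = -32054*1/4222 = -16027/2111 ≈ -7.5921)
(25578 + T)/(3533 + 36741) = (25578 - 16027/2111)/(3533 + 36741) = (53979131/2111)/40274 = (53979131/2111)*(1/40274) = 53979131/85018414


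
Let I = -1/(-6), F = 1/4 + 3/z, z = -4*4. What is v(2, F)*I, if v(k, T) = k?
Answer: ⅓ ≈ 0.33333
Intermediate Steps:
z = -16
F = 1/16 (F = 1/4 + 3/(-16) = 1*(¼) + 3*(-1/16) = ¼ - 3/16 = 1/16 ≈ 0.062500)
I = ⅙ (I = -1*(-⅙) = ⅙ ≈ 0.16667)
v(2, F)*I = 2*(⅙) = ⅓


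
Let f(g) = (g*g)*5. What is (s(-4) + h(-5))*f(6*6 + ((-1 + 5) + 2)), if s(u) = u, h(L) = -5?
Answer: -79380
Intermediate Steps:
f(g) = 5*g² (f(g) = g²*5 = 5*g²)
(s(-4) + h(-5))*f(6*6 + ((-1 + 5) + 2)) = (-4 - 5)*(5*(6*6 + ((-1 + 5) + 2))²) = -45*(36 + (4 + 2))² = -45*(36 + 6)² = -45*42² = -45*1764 = -9*8820 = -79380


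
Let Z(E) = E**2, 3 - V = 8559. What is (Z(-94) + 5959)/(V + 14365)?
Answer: 14795/5809 ≈ 2.5469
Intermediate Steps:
V = -8556 (V = 3 - 1*8559 = 3 - 8559 = -8556)
(Z(-94) + 5959)/(V + 14365) = ((-94)**2 + 5959)/(-8556 + 14365) = (8836 + 5959)/5809 = 14795*(1/5809) = 14795/5809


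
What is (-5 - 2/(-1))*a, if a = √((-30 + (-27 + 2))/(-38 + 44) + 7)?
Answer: -I*√78/2 ≈ -4.4159*I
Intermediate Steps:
a = I*√78/6 (a = √((-30 - 25)/6 + 7) = √(-55*⅙ + 7) = √(-55/6 + 7) = √(-13/6) = I*√78/6 ≈ 1.472*I)
(-5 - 2/(-1))*a = (-5 - 2/(-1))*(I*√78/6) = (-5 - 2*(-1))*(I*√78/6) = (-5 + 2)*(I*√78/6) = -I*√78/2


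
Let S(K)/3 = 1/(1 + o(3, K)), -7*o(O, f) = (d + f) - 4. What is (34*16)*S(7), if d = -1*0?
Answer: 2856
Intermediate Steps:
d = 0
o(O, f) = 4/7 - f/7 (o(O, f) = -((0 + f) - 4)/7 = -(f - 4)/7 = -(-4 + f)/7 = 4/7 - f/7)
S(K) = 3/(11/7 - K/7) (S(K) = 3/(1 + (4/7 - K/7)) = 3/(11/7 - K/7))
(34*16)*S(7) = (34*16)*(-21/(-11 + 7)) = 544*(-21/(-4)) = 544*(-21*(-1/4)) = 544*(21/4) = 2856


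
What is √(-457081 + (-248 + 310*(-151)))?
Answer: I*√504139 ≈ 710.03*I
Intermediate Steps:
√(-457081 + (-248 + 310*(-151))) = √(-457081 + (-248 - 46810)) = √(-457081 - 47058) = √(-504139) = I*√504139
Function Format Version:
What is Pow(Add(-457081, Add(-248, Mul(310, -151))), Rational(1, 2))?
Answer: Mul(I, Pow(504139, Rational(1, 2))) ≈ Mul(710.03, I)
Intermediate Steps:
Pow(Add(-457081, Add(-248, Mul(310, -151))), Rational(1, 2)) = Pow(Add(-457081, Add(-248, -46810)), Rational(1, 2)) = Pow(Add(-457081, -47058), Rational(1, 2)) = Pow(-504139, Rational(1, 2)) = Mul(I, Pow(504139, Rational(1, 2)))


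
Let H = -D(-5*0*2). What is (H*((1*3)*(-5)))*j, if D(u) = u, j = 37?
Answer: 0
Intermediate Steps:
H = 0 (H = -(-5*0)*2 = -0*2 = -1*0 = 0)
(H*((1*3)*(-5)))*j = (0*((1*3)*(-5)))*37 = (0*(3*(-5)))*37 = (0*(-15))*37 = 0*37 = 0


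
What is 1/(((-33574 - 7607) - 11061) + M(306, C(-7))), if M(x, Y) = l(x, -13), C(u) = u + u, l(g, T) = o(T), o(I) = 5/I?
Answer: -13/679151 ≈ -1.9142e-5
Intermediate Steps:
l(g, T) = 5/T
C(u) = 2*u
M(x, Y) = -5/13 (M(x, Y) = 5/(-13) = 5*(-1/13) = -5/13)
1/(((-33574 - 7607) - 11061) + M(306, C(-7))) = 1/(((-33574 - 7607) - 11061) - 5/13) = 1/((-41181 - 11061) - 5/13) = 1/(-52242 - 5/13) = 1/(-679151/13) = -13/679151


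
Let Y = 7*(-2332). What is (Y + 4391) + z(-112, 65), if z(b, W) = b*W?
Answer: -19213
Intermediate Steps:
Y = -16324
z(b, W) = W*b
(Y + 4391) + z(-112, 65) = (-16324 + 4391) + 65*(-112) = -11933 - 7280 = -19213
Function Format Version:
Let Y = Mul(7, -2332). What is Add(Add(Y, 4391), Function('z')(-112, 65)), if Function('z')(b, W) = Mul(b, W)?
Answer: -19213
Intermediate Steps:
Y = -16324
Function('z')(b, W) = Mul(W, b)
Add(Add(Y, 4391), Function('z')(-112, 65)) = Add(Add(-16324, 4391), Mul(65, -112)) = Add(-11933, -7280) = -19213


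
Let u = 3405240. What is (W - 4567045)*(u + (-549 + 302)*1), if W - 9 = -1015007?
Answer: -19006817340699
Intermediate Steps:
W = -1014998 (W = 9 - 1015007 = -1014998)
(W - 4567045)*(u + (-549 + 302)*1) = (-1014998 - 4567045)*(3405240 + (-549 + 302)*1) = -5582043*(3405240 - 247*1) = -5582043*(3405240 - 247) = -5582043*3404993 = -19006817340699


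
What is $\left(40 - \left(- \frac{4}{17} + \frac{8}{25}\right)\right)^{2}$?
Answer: $\frac{287777296}{180625} \approx 1593.2$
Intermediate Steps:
$\left(40 - \left(- \frac{4}{17} + \frac{8}{25}\right)\right)^{2} = \left(40 - \frac{36}{425}\right)^{2} = \left(\frac{16964}{425}\right)^{2} = \frac{287777296}{180625}$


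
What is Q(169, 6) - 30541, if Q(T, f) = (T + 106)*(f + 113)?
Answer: 2184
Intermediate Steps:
Q(T, f) = (106 + T)*(113 + f)
Q(169, 6) - 30541 = (11978 + 106*6 + 113*169 + 169*6) - 30541 = (11978 + 636 + 19097 + 1014) - 30541 = 32725 - 30541 = 2184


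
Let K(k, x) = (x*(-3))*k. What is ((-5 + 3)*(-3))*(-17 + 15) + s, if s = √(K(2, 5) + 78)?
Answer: -12 + 4*√3 ≈ -5.0718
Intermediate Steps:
K(k, x) = -3*k*x (K(k, x) = (-3*x)*k = -3*k*x)
s = 4*√3 (s = √(-3*2*5 + 78) = √(-30 + 78) = √48 = 4*√3 ≈ 6.9282)
((-5 + 3)*(-3))*(-17 + 15) + s = ((-5 + 3)*(-3))*(-17 + 15) + 4*√3 = -2*(-3)*(-2) + 4*√3 = 6*(-2) + 4*√3 = -12 + 4*√3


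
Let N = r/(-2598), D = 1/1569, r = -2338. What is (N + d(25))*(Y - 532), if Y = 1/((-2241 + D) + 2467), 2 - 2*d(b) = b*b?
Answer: 152223370375769/921237810 ≈ 1.6524e+5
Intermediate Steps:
D = 1/1569 ≈ 0.00063735
d(b) = 1 - b**2/2 (d(b) = 1 - b*b/2 = 1 - b**2/2)
Y = 1569/354595 (Y = 1/((-2241 + 1/1569) + 2467) = 1/(-3516128/1569 + 2467) = 1/(354595/1569) = 1569/354595 ≈ 0.0044248)
N = 1169/1299 (N = -2338/(-2598) = -2338*(-1/2598) = 1169/1299 ≈ 0.89992)
(N + d(25))*(Y - 532) = (1169/1299 + (1 - 1/2*25**2))*(1569/354595 - 532) = (1169/1299 + (1 - 1/2*625))*(-188642971/354595) = (1169/1299 + (1 - 625/2))*(-188642971/354595) = (1169/1299 - 623/2)*(-188642971/354595) = -806939/2598*(-188642971/354595) = 152223370375769/921237810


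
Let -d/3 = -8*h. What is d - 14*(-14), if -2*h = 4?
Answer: 148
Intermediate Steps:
h = -2 (h = -1/2*4 = -2)
d = -48 (d = -(-24)*(-2) = -3*16 = -48)
d - 14*(-14) = -48 - 14*(-14) = -48 + 196 = 148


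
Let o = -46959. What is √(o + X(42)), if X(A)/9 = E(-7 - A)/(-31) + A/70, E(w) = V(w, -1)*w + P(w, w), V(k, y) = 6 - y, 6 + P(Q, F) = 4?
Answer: I*√1125653865/155 ≈ 216.46*I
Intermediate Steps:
P(Q, F) = -2 (P(Q, F) = -6 + 4 = -2)
E(w) = -2 + 7*w (E(w) = (6 - 1*(-1))*w - 2 = (6 + 1)*w - 2 = 7*w - 2 = -2 + 7*w)
X(A) = 459/31 + 4689*A/2170 (X(A) = 9*((-2 + 7*(-7 - A))/(-31) + A/70) = 9*((-2 + (-49 - 7*A))*(-1/31) + A*(1/70)) = 9*((-51 - 7*A)*(-1/31) + A/70) = 9*((51/31 + 7*A/31) + A/70) = 9*(51/31 + 521*A/2170) = 459/31 + 4689*A/2170)
√(o + X(42)) = √(-46959 + (459/31 + (4689/2170)*42)) = √(-46959 + (459/31 + 14067/155)) = √(-46959 + 16362/155) = √(-7262283/155) = I*√1125653865/155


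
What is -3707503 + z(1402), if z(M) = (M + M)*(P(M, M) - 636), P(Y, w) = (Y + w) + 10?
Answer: 2399609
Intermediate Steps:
P(Y, w) = 10 + Y + w
z(M) = 2*M*(-626 + 2*M) (z(M) = (M + M)*((10 + M + M) - 636) = (2*M)*((10 + 2*M) - 636) = (2*M)*(-626 + 2*M) = 2*M*(-626 + 2*M))
-3707503 + z(1402) = -3707503 + 4*1402*(-313 + 1402) = -3707503 + 4*1402*1089 = -3707503 + 6107112 = 2399609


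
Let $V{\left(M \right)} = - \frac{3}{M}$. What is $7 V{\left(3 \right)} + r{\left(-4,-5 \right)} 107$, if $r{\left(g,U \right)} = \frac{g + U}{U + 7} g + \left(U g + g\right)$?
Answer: $3631$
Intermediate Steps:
$r{\left(g,U \right)} = g + U g + \frac{g \left(U + g\right)}{7 + U}$ ($r{\left(g,U \right)} = \frac{U + g}{7 + U} g + \left(g + U g\right) = \frac{g \left(U + g\right)}{7 + U} + \left(g + U g\right) = g + U g + \frac{g \left(U + g\right)}{7 + U}$)
$7 V{\left(3 \right)} + r{\left(-4,-5 \right)} 107 = 7 \left(- \frac{3}{3}\right) + - \frac{4 \left(7 - 4 + \left(-5\right)^{2} + 9 \left(-5\right)\right)}{7 - 5} \cdot 107 = 7 \left(\left(-3\right) \frac{1}{3}\right) + - \frac{4 \left(7 - 4 + 25 - 45\right)}{2} \cdot 107 = 7 \left(-1\right) + \left(-4\right) \frac{1}{2} \left(-17\right) 107 = -7 + 34 \cdot 107 = -7 + 3638 = 3631$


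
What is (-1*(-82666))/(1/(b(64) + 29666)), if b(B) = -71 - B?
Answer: 2441209646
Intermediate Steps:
(-1*(-82666))/(1/(b(64) + 29666)) = (-1*(-82666))/(1/((-71 - 1*64) + 29666)) = 82666/(1/((-71 - 64) + 29666)) = 82666/(1/(-135 + 29666)) = 82666/(1/29531) = 82666*29531 = 2441209646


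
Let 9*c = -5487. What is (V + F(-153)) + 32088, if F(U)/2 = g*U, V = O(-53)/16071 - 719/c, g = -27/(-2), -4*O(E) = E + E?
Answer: 1643597659357/58787718 ≈ 27958.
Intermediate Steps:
c = -1829/3 (c = (⅑)*(-5487) = -1829/3 ≈ -609.67)
O(E) = -E/2 (O(E) = -(E + E)/4 = -E/2)
g = 27/2 (g = -27*(-½) = 27/2 ≈ 13.500)
V = 69427231/58787718 (V = -½*(-53)/16071 - 719/(-1829/3) = (53/2)*(1/16071) - 719*(-3/1829) = 53/32142 + 2157/1829 = 69427231/58787718 ≈ 1.1810)
F(U) = 27*U (F(U) = 2*(27*U/2) = 27*U)
(V + F(-153)) + 32088 = (69427231/58787718 + 27*(-153)) + 32088 = (69427231/58787718 - 4131) + 32088 = -242782635827/58787718 + 32088 = 1643597659357/58787718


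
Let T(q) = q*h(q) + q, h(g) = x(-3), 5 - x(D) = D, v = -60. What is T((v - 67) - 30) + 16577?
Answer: 15164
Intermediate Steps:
x(D) = 5 - D
h(g) = 8 (h(g) = 5 - 1*(-3) = 5 + 3 = 8)
T(q) = 9*q (T(q) = q*8 + q = 8*q + q = 9*q)
T((v - 67) - 30) + 16577 = 9*((-60 - 67) - 30) + 16577 = 9*(-127 - 30) + 16577 = 9*(-157) + 16577 = -1413 + 16577 = 15164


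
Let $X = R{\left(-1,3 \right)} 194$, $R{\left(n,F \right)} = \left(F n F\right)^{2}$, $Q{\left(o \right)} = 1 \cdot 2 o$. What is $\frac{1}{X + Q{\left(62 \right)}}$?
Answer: $\frac{1}{15838} \approx 6.3139 \cdot 10^{-5}$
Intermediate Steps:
$Q{\left(o \right)} = 2 o$
$R{\left(n,F \right)} = F^{4} n^{2}$ ($R{\left(n,F \right)} = \left(n F^{2}\right)^{2} = F^{4} n^{2}$)
$X = 15714$ ($X = 3^{4} \left(-1\right)^{2} \cdot 194 = 81 \cdot 1 \cdot 194 = 81 \cdot 194 = 15714$)
$\frac{1}{X + Q{\left(62 \right)}} = \frac{1}{15714 + 2 \cdot 62} = \frac{1}{15714 + 124} = \frac{1}{15838}$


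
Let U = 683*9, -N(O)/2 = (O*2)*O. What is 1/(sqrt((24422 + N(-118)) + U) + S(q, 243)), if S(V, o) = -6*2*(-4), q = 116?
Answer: 48/27431 - I*sqrt(25127)/27431 ≈ 0.0017498 - 0.0057787*I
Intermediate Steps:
N(O) = -4*O**2 (N(O) = -2*O*2*O = -2*2*O*O = -4*O**2)
S(V, o) = 48 (S(V, o) = -12*(-4) = 48)
U = 6147
1/(sqrt((24422 + N(-118)) + U) + S(q, 243)) = 1/(sqrt((24422 - 4*(-118)**2) + 6147) + 48) = 1/(sqrt((24422 - 4*13924) + 6147) + 48) = 1/(sqrt((24422 - 55696) + 6147) + 48) = 1/(sqrt(-31274 + 6147) + 48) = 1/(sqrt(-25127) + 48) = 1/(I*sqrt(25127) + 48) = 1/(48 + I*sqrt(25127))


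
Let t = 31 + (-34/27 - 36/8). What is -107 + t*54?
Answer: 1256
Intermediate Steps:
t = 1363/54 (t = 31 + (-34*1/27 - 36*1/8) = 31 + (-34/27 - 9/2) = 31 - 311/54 = 1363/54 ≈ 25.241)
-107 + t*54 = -107 + (1363/54)*54 = -107 + 1363 = 1256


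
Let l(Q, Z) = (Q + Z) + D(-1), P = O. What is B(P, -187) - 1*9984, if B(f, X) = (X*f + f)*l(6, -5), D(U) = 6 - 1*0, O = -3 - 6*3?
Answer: 17358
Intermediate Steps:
O = -21 (O = -3 - 18 = -21)
P = -21
D(U) = 6 (D(U) = 6 + 0 = 6)
l(Q, Z) = 6 + Q + Z (l(Q, Z) = (Q + Z) + 6 = 6 + Q + Z)
B(f, X) = 7*f + 7*X*f (B(f, X) = (X*f + f)*(6 + 6 - 5) = (f + X*f)*7 = 7*f + 7*X*f)
B(P, -187) - 1*9984 = 7*(-21)*(1 - 187) - 1*9984 = 7*(-21)*(-186) - 9984 = 27342 - 9984 = 17358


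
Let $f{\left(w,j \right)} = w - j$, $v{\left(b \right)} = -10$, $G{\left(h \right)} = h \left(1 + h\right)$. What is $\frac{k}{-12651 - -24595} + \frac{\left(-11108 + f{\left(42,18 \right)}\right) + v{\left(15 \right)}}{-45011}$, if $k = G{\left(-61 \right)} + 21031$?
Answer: $\frac{1243873337}{537611384} \approx 2.3137$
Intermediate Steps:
$k = 24691$ ($k = - 61 \left(1 - 61\right) + 21031 = \left(-61\right) \left(-60\right) + 21031 = 3660 + 21031 = 24691$)
$\frac{k}{-12651 - -24595} + \frac{\left(-11108 + f{\left(42,18 \right)}\right) + v{\left(15 \right)}}{-45011} = \frac{24691}{-12651 - -24595} + \frac{\left(-11108 + \left(42 - 18\right)\right) - 10}{-45011} = \frac{24691}{-12651 + 24595} + \left(\left(-11108 + \left(42 - 18\right)\right) - 10\right) \left(- \frac{1}{45011}\right) = \frac{24691}{11944} + \left(\left(-11108 + 24\right) - 10\right) \left(- \frac{1}{45011}\right) = 24691 \cdot \frac{1}{11944} + \left(-11084 - 10\right) \left(- \frac{1}{45011}\right) = \frac{24691}{11944} - - \frac{11094}{45011} = \frac{24691}{11944} + \frac{11094}{45011} = \frac{1243873337}{537611384}$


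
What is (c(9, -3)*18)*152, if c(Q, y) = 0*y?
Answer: 0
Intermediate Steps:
c(Q, y) = 0
(c(9, -3)*18)*152 = (0*18)*152 = 0*152 = 0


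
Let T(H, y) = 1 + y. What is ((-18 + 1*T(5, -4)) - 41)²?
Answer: 3844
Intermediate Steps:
((-18 + 1*T(5, -4)) - 41)² = ((-18 + 1*(1 - 4)) - 41)² = ((-18 + 1*(-3)) - 41)² = ((-18 - 3) - 41)² = (-21 - 41)² = (-62)² = 3844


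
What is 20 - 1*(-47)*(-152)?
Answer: -7124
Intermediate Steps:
20 - 1*(-47)*(-152) = 20 + 47*(-152) = 20 - 7144 = -7124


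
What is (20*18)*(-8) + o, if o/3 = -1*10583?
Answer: -34629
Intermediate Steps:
o = -31749 (o = 3*(-1*10583) = 3*(-10583) = -31749)
(20*18)*(-8) + o = (20*18)*(-8) - 31749 = 360*(-8) - 31749 = -2880 - 31749 = -34629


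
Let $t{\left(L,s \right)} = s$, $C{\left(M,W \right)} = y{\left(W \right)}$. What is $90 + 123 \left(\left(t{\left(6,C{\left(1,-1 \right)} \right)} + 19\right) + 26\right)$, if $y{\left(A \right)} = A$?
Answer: $5502$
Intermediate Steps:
$C{\left(M,W \right)} = W$
$90 + 123 \left(\left(t{\left(6,C{\left(1,-1 \right)} \right)} + 19\right) + 26\right) = 90 + 123 \left(\left(-1 + 19\right) + 26\right) = 90 + 123 \left(18 + 26\right) = 90 + 123 \cdot 44 = 90 + 5412 = 5502$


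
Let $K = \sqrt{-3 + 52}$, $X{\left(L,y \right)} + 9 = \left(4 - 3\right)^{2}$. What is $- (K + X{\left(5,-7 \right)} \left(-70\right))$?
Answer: $-567$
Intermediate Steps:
$X{\left(L,y \right)} = -8$ ($X{\left(L,y \right)} = -9 + \left(4 - 3\right)^{2} = -9 + 1^{2} = -9 + 1 = -8$)
$K = 7$ ($K = \sqrt{49} = 7$)
$- (K + X{\left(5,-7 \right)} \left(-70\right)) = - (7 - -560) = - (7 + 560) = \left(-1\right) 567 = -567$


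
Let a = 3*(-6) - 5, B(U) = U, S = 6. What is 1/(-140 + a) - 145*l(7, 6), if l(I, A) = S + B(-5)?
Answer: -23636/163 ≈ -145.01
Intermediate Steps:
l(I, A) = 1 (l(I, A) = 6 - 5 = 1)
a = -23 (a = -18 - 5 = -23)
1/(-140 + a) - 145*l(7, 6) = 1/(-140 - 23) - 145*1 = 1/(-163) - 145 = -1/163 - 145 = -23636/163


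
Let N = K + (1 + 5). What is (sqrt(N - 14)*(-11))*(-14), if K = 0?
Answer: 308*I*sqrt(2) ≈ 435.58*I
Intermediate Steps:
N = 6 (N = 0 + (1 + 5) = 0 + 6 = 6)
(sqrt(N - 14)*(-11))*(-14) = (sqrt(6 - 14)*(-11))*(-14) = (sqrt(-8)*(-11))*(-14) = ((2*I*sqrt(2))*(-11))*(-14) = -22*I*sqrt(2)*(-14) = 308*I*sqrt(2)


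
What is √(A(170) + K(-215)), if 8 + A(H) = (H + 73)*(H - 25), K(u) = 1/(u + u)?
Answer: √6513471870/430 ≈ 187.69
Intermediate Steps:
K(u) = 1/(2*u)
A(H) = -8 + (-25 + H)*(73 + H) (A(H) = -8 + (H + 73)*(H - 25) = -8 + (73 + H)*(-25 + H) = -8 + (-25 + H)*(73 + H))
√(A(170) + K(-215)) = √((-1833 + 170² + 48*170) + (½)/(-215)) = √((-1833 + 28900 + 8160) + (½)*(-1/215)) = √(35227 - 1/430) = √(15147609/430) = √6513471870/430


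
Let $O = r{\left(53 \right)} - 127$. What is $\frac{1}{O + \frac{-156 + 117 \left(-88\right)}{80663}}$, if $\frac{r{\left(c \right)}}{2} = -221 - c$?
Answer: $- \frac{80663}{54457977} \approx -0.0014812$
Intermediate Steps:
$r{\left(c \right)} = -442 - 2 c$ ($r{\left(c \right)} = 2 \left(-221 - c\right) = -442 - 2 c$)
$O = -675$ ($O = \left(-442 - 106\right) - 127 = -548 - 127 = -675$)
$\frac{1}{O + \frac{-156 + 117 \left(-88\right)}{80663}} = \frac{1}{-675 + \frac{-156 + 117 \left(-88\right)}{80663}} = \frac{1}{-675 + \left(-156 - 10296\right) \frac{1}{80663}} = \frac{1}{-675 - \frac{10452}{80663}} = \frac{1}{- \frac{54457977}{80663}} = - \frac{80663}{54457977}$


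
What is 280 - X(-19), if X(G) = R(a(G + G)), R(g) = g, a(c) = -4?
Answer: 284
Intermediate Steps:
X(G) = -4
280 - X(-19) = 280 - 1*(-4) = 280 + 4 = 284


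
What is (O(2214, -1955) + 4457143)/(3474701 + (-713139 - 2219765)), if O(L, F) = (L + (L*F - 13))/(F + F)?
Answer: 17431755299/2118426270 ≈ 8.2286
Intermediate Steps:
O(L, F) = (-13 + L + F*L)/(2*F) (O(L, F) = (L + (F*L - 13))/((2*F)) = (L + (-13 + F*L))*(1/(2*F)) = (-13 + L + F*L)*(1/(2*F)) = (-13 + L + F*L)/(2*F))
(O(2214, -1955) + 4457143)/(3474701 + (-713139 - 2219765)) = ((½)*(-13 + 2214 - 1955*2214)/(-1955) + 4457143)/(3474701 + (-713139 - 2219765)) = ((½)*(-1/1955)*(-13 + 2214 - 4328370) + 4457143)/(3474701 - 2932904) = ((½)*(-1/1955)*(-4326169) + 4457143)/541797 = (4326169/3910 + 4457143)*(1/541797) = (17431755299/3910)*(1/541797) = 17431755299/2118426270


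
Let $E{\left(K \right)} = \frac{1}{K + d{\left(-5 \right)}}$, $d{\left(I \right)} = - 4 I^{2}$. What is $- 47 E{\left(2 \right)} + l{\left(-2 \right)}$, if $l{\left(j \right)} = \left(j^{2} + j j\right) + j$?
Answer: $\frac{635}{98} \approx 6.4796$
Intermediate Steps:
$l{\left(j \right)} = j + 2 j^{2}$ ($l{\left(j \right)} = \left(j^{2} + j^{2}\right) + j = 2 j^{2} + j = j + 2 j^{2}$)
$E{\left(K \right)} = \frac{1}{-100 + K}$ ($E{\left(K \right)} = \frac{1}{K - 4 \left(-5\right)^{2}} = \frac{1}{K - 100} = \frac{1}{-100 + K}$)
$- 47 E{\left(2 \right)} + l{\left(-2 \right)} = - \frac{47}{-100 + 2} - 2 \left(1 + 2 \left(-2\right)\right) = - \frac{47}{-98} - 2 \left(1 - 4\right) = \left(-47\right) \left(- \frac{1}{98}\right) - -6 = \frac{47}{98} + 6 = \frac{635}{98}$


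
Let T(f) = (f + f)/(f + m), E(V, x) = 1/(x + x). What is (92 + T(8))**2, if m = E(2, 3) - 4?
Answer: 5740816/625 ≈ 9185.3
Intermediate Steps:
E(V, x) = 1/(2*x)
m = -23/6 (m = (1/2)/3 - 4 = (1/2)*(1/3) - 4 = 1/6 - 4 = -23/6 ≈ -3.8333)
T(f) = 2*f/(-23/6 + f) (T(f) = (f + f)/(f - 23/6) = (2*f)/(-23/6 + f) = 2*f/(-23/6 + f))
(92 + T(8))**2 = (92 + 12*8/(-23 + 6*8))**2 = (92 + 12*8/(-23 + 48))**2 = (92 + 12*8/25)**2 = (92 + 12*8*(1/25))**2 = (92 + 96/25)**2 = (2396/25)**2 = 5740816/625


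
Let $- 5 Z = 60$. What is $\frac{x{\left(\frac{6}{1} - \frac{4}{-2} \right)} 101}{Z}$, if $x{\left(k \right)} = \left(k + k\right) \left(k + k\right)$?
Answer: $- \frac{6464}{3} \approx -2154.7$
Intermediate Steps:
$Z = -12$ ($Z = \left(- \frac{1}{5}\right) 60 = -12$)
$x{\left(k \right)} = 4 k^{2}$ ($x{\left(k \right)} = 2 k 2 k = 4 k^{2}$)
$\frac{x{\left(\frac{6}{1} - \frac{4}{-2} \right)} 101}{Z} = \frac{4 \left(\frac{6}{1} - \frac{4}{-2}\right)^{2} \cdot 101}{-12} = 4 \left(6 \cdot 1 - -2\right)^{2} \cdot 101 \left(- \frac{1}{12}\right) = 4 \left(6 + 2\right)^{2} \cdot 101 \left(- \frac{1}{12}\right) = 4 \cdot 8^{2} \cdot 101 \left(- \frac{1}{12}\right) = 4 \cdot 64 \cdot 101 \left(- \frac{1}{12}\right) = 256 \cdot 101 \left(- \frac{1}{12}\right) = 25856 \left(- \frac{1}{12}\right) = - \frac{6464}{3}$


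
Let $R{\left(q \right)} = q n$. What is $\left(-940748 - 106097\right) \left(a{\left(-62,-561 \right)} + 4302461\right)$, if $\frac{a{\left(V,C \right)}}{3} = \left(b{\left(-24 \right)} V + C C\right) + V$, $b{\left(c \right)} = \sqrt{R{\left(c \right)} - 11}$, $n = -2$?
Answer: $-5492207388110 + 194713170 \sqrt{37} \approx -5.491 \cdot 10^{12}$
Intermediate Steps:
$R{\left(q \right)} = - 2 q$ ($R{\left(q \right)} = q \left(-2\right) = - 2 q$)
$b{\left(c \right)} = \sqrt{-11 - 2 c}$ ($b{\left(c \right)} = \sqrt{- 2 c - 11} = \sqrt{-11 - 2 c}$)
$a{\left(V,C \right)} = 3 V + 3 C^{2} + 3 V \sqrt{37}$ ($a{\left(V,C \right)} = 3 \left(\left(\sqrt{-11 - -48} V + C C\right) + V\right) = 3 \left(\left(\sqrt{-11 + 48} V + C^{2}\right) + V\right) = 3 \left(\left(\sqrt{37} V + C^{2}\right) + V\right) = 3 \left(\left(V \sqrt{37} + C^{2}\right) + V\right) = 3 \left(\left(C^{2} + V \sqrt{37}\right) + V\right) = 3 \left(V + C^{2} + V \sqrt{37}\right) = 3 V + 3 C^{2} + 3 V \sqrt{37}$)
$\left(-940748 - 106097\right) \left(a{\left(-62,-561 \right)} + 4302461\right) = \left(-940748 - 106097\right) \left(\left(3 \left(-62\right) + 3 \left(-561\right)^{2} + 3 \left(-62\right) \sqrt{37}\right) + 4302461\right) = - 1046845 \left(\left(-186 + 3 \cdot 314721 - 186 \sqrt{37}\right) + 4302461\right) = - 1046845 \left(\left(-186 + 944163 - 186 \sqrt{37}\right) + 4302461\right) = - 1046845 \left(\left(943977 - 186 \sqrt{37}\right) + 4302461\right) = - 1046845 \left(5246438 - 186 \sqrt{37}\right) = -5492207388110 + 194713170 \sqrt{37}$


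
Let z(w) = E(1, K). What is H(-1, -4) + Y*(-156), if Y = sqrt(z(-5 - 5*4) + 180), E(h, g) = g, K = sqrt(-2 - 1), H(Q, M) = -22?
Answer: -22 - 156*sqrt(180 + I*sqrt(3)) ≈ -2115.0 - 10.07*I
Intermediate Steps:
K = I*sqrt(3) (K = sqrt(-3) = I*sqrt(3) ≈ 1.732*I)
z(w) = I*sqrt(3)
Y = sqrt(180 + I*sqrt(3)) (Y = sqrt(I*sqrt(3) + 180) = sqrt(180 + I*sqrt(3)) ≈ 13.417 + 0.06455*I)
H(-1, -4) + Y*(-156) = -22 + sqrt(180 + I*sqrt(3))*(-156) = -22 - 156*sqrt(180 + I*sqrt(3))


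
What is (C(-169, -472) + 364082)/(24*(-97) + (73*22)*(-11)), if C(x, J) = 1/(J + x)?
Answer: -233376561/12816154 ≈ -18.210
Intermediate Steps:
(C(-169, -472) + 364082)/(24*(-97) + (73*22)*(-11)) = (1/(-472 - 169) + 364082)/(24*(-97) + (73*22)*(-11)) = (1/(-641) + 364082)/(-2328 + 1606*(-11)) = (-1/641 + 364082)/(-2328 - 17666) = (233376561/641)/(-19994) = (233376561/641)*(-1/19994) = -233376561/12816154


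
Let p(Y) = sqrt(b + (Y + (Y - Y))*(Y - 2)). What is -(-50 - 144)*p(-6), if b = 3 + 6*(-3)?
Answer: 194*sqrt(33) ≈ 1114.4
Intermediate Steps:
b = -15 (b = 3 - 18 = -15)
p(Y) = sqrt(-15 + Y*(-2 + Y)) (p(Y) = sqrt(-15 + (Y + (Y - Y))*(Y - 2)) = sqrt(-15 + (Y + 0)*(-2 + Y)) = sqrt(-15 + Y*(-2 + Y)))
-(-50 - 144)*p(-6) = -(-50 - 144)*sqrt(-15 + (-6)**2 - 2*(-6)) = -(-194)*sqrt(-15 + 36 + 12) = -(-194)*sqrt(33) = 194*sqrt(33)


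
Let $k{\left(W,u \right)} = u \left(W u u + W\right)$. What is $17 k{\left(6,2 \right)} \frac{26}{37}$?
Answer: $\frac{26520}{37} \approx 716.76$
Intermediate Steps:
$k{\left(W,u \right)} = u \left(W + W u^{2}\right)$ ($k{\left(W,u \right)} = u \left(W u^{2} + W\right) = u \left(W + W u^{2}\right)$)
$17 k{\left(6,2 \right)} \frac{26}{37} = 17 \cdot 6 \cdot 2 \left(1 + 2^{2}\right) \frac{26}{37} = 17 \cdot 6 \cdot 2 \left(1 + 4\right) 26 \cdot \frac{1}{37} = 17 \cdot 6 \cdot 2 \cdot 5 \cdot \frac{26}{37} = 17 \cdot 60 \cdot \frac{26}{37} = 1020 \cdot \frac{26}{37} = \frac{26520}{37}$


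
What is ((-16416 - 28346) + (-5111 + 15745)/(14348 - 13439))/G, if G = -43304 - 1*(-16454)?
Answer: 20339012/12203325 ≈ 1.6667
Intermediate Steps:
G = -26850 (G = -43304 + 16454 = -26850)
((-16416 - 28346) + (-5111 + 15745)/(14348 - 13439))/G = ((-16416 - 28346) + (-5111 + 15745)/(14348 - 13439))/(-26850) = (-44762 + 10634/909)*(-1/26850) = -40678024/909*(-1/26850) = 20339012/12203325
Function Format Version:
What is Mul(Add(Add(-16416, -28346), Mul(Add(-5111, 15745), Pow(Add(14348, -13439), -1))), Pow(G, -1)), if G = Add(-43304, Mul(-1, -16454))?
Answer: Rational(20339012, 12203325) ≈ 1.6667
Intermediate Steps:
G = -26850 (G = Add(-43304, 16454) = -26850)
Mul(Add(Add(-16416, -28346), Mul(Add(-5111, 15745), Pow(Add(14348, -13439), -1))), Pow(G, -1)) = Mul(Add(Add(-16416, -28346), Mul(Add(-5111, 15745), Pow(Add(14348, -13439), -1))), Pow(-26850, -1)) = Mul(Add(-44762, Mul(10634, Pow(909, -1))), Rational(-1, 26850)) = Mul(Add(-44762, Mul(10634, Rational(1, 909))), Rational(-1, 26850)) = Mul(Add(-44762, Rational(10634, 909)), Rational(-1, 26850)) = Mul(Rational(-40678024, 909), Rational(-1, 26850)) = Rational(20339012, 12203325)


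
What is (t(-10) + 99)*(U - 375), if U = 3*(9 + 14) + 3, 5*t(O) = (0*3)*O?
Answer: -29997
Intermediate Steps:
t(O) = 0 (t(O) = ((0*3)*O)/5 = (0*O)/5 = (⅕)*0 = 0)
U = 72 (U = 3*23 + 3 = 69 + 3 = 72)
(t(-10) + 99)*(U - 375) = (0 + 99)*(72 - 375) = 99*(-303) = -29997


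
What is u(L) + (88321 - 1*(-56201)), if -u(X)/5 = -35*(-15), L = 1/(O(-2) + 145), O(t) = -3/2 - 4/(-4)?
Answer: 141897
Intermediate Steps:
O(t) = -½ (O(t) = -3*½ - 4*(-¼) = -3/2 + 1 = -½)
L = 2/289 (L = 1/(-½ + 145) = 1/(289/2) = 2/289 ≈ 0.0069204)
u(X) = -2625 (u(X) = -(-175)*(-15) = -5*525 = -2625)
u(L) + (88321 - 1*(-56201)) = -2625 + (88321 - 1*(-56201)) = -2625 + (88321 + 56201) = -2625 + 144522 = 141897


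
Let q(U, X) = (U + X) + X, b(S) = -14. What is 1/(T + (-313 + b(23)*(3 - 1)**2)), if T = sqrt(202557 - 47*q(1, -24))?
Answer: 369/68605 + sqrt(204766)/68605 ≈ 0.011974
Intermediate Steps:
q(U, X) = U + 2*X
T = sqrt(204766) (T = sqrt(202557 - 47*(1 + 2*(-24))) = sqrt(202557 - 47*(1 - 48)) = sqrt(202557 - 47*(-47)) = sqrt(202557 + 2209) = sqrt(204766) ≈ 452.51)
1/(T + (-313 + b(23)*(3 - 1)**2)) = 1/(sqrt(204766) + (-313 - 14*(3 - 1)**2)) = 1/(sqrt(204766) + (-313 - 14*2**2)) = 1/(sqrt(204766) + (-313 - 14*4)) = 1/(sqrt(204766) + (-313 - 56)) = 1/(sqrt(204766) - 369) = 1/(-369 + sqrt(204766))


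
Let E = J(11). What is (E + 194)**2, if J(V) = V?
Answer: 42025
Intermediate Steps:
E = 11
(E + 194)**2 = (11 + 194)**2 = 205**2 = 42025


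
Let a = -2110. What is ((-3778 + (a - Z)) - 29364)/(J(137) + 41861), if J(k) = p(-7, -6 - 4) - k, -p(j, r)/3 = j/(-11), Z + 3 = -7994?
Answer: -99935/152981 ≈ -0.65325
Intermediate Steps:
Z = -7997 (Z = -3 - 7994 = -7997)
p(j, r) = 3*j/11 (p(j, r) = -3*j/(-11) = -3*j*(-1)/11 = -(-3)*j/11 = 3*j/11)
J(k) = -21/11 - k (J(k) = (3/11)*(-7) - k = -21/11 - k)
((-3778 + (a - Z)) - 29364)/(J(137) + 41861) = ((-3778 + (-2110 - 1*(-7997))) - 29364)/((-21/11 - 1*137) + 41861) = ((-3778 + (-2110 + 7997)) - 29364)/((-21/11 - 137) + 41861) = ((-3778 + 5887) - 29364)/(-1528/11 + 41861) = (2109 - 29364)/(458943/11) = -27255*11/458943 = -99935/152981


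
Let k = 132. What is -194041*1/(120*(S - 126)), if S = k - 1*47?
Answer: 194041/4920 ≈ 39.439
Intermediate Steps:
S = 85 (S = 132 - 1*47 = 132 - 47 = 85)
-194041*1/(120*(S - 126)) = -194041*1/(120*(85 - 126)) = -194041/(120*(-41)) = -194041/(-4920) = -194041*(-1/4920) = 194041/4920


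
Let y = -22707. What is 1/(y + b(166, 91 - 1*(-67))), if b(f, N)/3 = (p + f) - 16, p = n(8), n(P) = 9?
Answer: -1/22230 ≈ -4.4984e-5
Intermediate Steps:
p = 9
b(f, N) = -21 + 3*f (b(f, N) = 3*((9 + f) - 16) = 3*(-7 + f) = -21 + 3*f)
1/(y + b(166, 91 - 1*(-67))) = 1/(-22707 + (-21 + 3*166)) = 1/(-22707 + (-21 + 498)) = 1/(-22707 + 477) = 1/(-22230) = -1/22230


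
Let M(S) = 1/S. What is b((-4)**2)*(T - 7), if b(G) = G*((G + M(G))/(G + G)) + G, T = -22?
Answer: -22301/32 ≈ -696.91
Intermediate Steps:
M(S) = 1/S
b(G) = 1/(2*G) + 3*G/2 (b(G) = G*((G + 1/G)/(G + G)) + G = G*((G + 1/G)/((2*G))) + G = G*((G + 1/G)*(1/(2*G))) + G = G*((G + 1/G)/(2*G)) + G = (G/2 + 1/(2*G)) + G = 1/(2*G) + 3*G/2)
b((-4)**2)*(T - 7) = ((1 + 3*((-4)**2)**2)/(2*((-4)**2)))*(-22 - 7) = ((1/2)*(1 + 3*16**2)/16)*(-29) = ((1/2)*(1/16)*(1 + 3*256))*(-29) = ((1/2)*(1/16)*(1 + 768))*(-29) = ((1/2)*(1/16)*769)*(-29) = (769/32)*(-29) = -22301/32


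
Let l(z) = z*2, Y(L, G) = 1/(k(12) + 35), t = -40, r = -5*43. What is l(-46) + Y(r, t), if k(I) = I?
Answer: -4323/47 ≈ -91.979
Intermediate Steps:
r = -215
Y(L, G) = 1/47 (Y(L, G) = 1/(12 + 35) = 1/47)
l(z) = 2*z
l(-46) + Y(r, t) = 2*(-46) + 1/47 = -92 + 1/47 = -4323/47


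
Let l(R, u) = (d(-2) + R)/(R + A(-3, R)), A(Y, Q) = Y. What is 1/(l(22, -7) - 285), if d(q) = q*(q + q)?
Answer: -19/5385 ≈ -0.0035283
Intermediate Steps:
d(q) = 2*q**2 (d(q) = q*(2*q) = 2*q**2)
l(R, u) = (8 + R)/(-3 + R) (l(R, u) = (2*(-2)**2 + R)/(R - 3) = (2*4 + R)/(-3 + R) = (8 + R)/(-3 + R))
1/(l(22, -7) - 285) = 1/((8 + 22)/(-3 + 22) - 285) = 1/(30/19 - 285) = 1/(-5385/19) = -19/5385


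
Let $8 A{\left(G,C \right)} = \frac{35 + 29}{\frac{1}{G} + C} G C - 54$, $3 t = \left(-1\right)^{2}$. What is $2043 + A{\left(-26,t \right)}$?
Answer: $\frac{165703}{92} \approx 1801.1$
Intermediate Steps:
$t = \frac{1}{3}$ ($t = \frac{\left(-1\right)^{2}}{3} = \frac{1}{3} \cdot 1 = \frac{1}{3} \approx 0.33333$)
$A{\left(G,C \right)} = - \frac{27}{4} + \frac{8 C G}{C + \frac{1}{G}}$ ($A{\left(G,C \right)} = \frac{\frac{35 + 29}{\frac{1}{G} + C} G C - 54}{8} = \frac{\frac{64}{C + \frac{1}{G}} G C - 54}{8} = \frac{\frac{64 G}{C + \frac{1}{G}} C - 54}{8} = \frac{\frac{64 C G}{C + \frac{1}{G}} - 54}{8} = \frac{-54 + \frac{64 C G}{C + \frac{1}{G}}}{8} = - \frac{27}{4} + \frac{8 C G}{C + \frac{1}{G}}$)
$2043 + A{\left(-26,t \right)} = 2043 + \frac{-27 - 9 \left(-26\right) + 32 \cdot \frac{1}{3} \left(-26\right)^{2}}{4 \left(1 + \frac{1}{3} \left(-26\right)\right)} = 2043 + \frac{-27 + 234 + 32 \cdot \frac{1}{3} \cdot 676}{4 \left(1 - \frac{26}{3}\right)} = 2043 + \frac{-27 + 234 + \frac{21632}{3}}{4 \left(- \frac{23}{3}\right)} = 2043 + \frac{1}{4} \left(- \frac{3}{23}\right) \frac{22253}{3} = 2043 - \frac{22253}{92} = \frac{165703}{92}$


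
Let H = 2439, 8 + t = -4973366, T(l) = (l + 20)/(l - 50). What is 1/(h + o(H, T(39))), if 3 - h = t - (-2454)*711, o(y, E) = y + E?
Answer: 11/35541183 ≈ 3.0950e-7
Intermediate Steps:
T(l) = (20 + l)/(-50 + l)
t = -4973374 (t = -8 - 4973366 = -4973374)
o(y, E) = E + y
h = 3228583 (h = 3 - (-4973374 - (-2454)*711) = 3 - (-4973374 - 1*(-1744794)) = 3 - (-4973374 + 1744794) = 3 - 1*(-3228580) = 3 + 3228580 = 3228583)
1/(h + o(H, T(39))) = 1/(3228583 + ((20 + 39)/(-50 + 39) + 2439)) = 1/(3228583 + (59/(-11) + 2439)) = 1/(3228583 + (-1/11*59 + 2439)) = 1/(3228583 + (-59/11 + 2439)) = 1/(3228583 + 26770/11) = 1/(35541183/11) = 11/35541183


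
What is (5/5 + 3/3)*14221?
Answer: 28442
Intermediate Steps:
(5/5 + 3/3)*14221 = (5*(⅕) + 3*(⅓))*14221 = (1 + 1)*14221 = 2*14221 = 28442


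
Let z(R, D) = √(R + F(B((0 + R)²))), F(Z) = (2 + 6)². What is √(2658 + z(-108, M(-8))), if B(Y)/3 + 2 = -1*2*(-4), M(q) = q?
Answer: √(2658 + 2*I*√11) ≈ 51.556 + 0.06433*I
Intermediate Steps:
B(Y) = 18 (B(Y) = -6 + 3*(-1*2*(-4)) = -6 + 3*(-2*(-4)) = -6 + 3*8 = -6 + 24 = 18)
F(Z) = 64 (F(Z) = 8² = 64)
z(R, D) = √(64 + R) (z(R, D) = √(R + 64) = √(64 + R))
√(2658 + z(-108, M(-8))) = √(2658 + √(64 - 108)) = √(2658 + √(-44)) = √(2658 + 2*I*√11)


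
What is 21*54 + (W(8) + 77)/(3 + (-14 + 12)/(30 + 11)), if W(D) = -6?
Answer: 140125/121 ≈ 1158.1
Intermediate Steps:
21*54 + (W(8) + 77)/(3 + (-14 + 12)/(30 + 11)) = 21*54 + (-6 + 77)/(3 + (-14 + 12)/(30 + 11)) = 1134 + 71/(3 - 2/41) = 1134 + 71/(121/41) = 1134 + 71*(41/121) = 1134 + 2911/121 = 140125/121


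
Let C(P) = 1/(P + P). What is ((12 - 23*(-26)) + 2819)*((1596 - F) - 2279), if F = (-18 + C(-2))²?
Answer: -55745253/16 ≈ -3.4841e+6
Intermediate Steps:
C(P) = 1/(2*P)
F = 5329/16 (F = (-18 + (½)/(-2))² = (-18 + (½)*(-½))² = (-18 - ¼)² = (-73/4)² = 5329/16 ≈ 333.06)
((12 - 23*(-26)) + 2819)*((1596 - F) - 2279) = ((12 - 23*(-26)) + 2819)*((1596 - 1*5329/16) - 2279) = ((12 + 598) + 2819)*((1596 - 5329/16) - 2279) = (610 + 2819)*(20207/16 - 2279) = 3429*(-16257/16) = -55745253/16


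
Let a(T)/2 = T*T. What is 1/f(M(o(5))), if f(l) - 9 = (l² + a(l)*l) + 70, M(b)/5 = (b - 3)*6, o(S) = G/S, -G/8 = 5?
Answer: -1/71765021 ≈ -1.3934e-8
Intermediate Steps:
G = -40 (G = -8*5 = -40)
o(S) = -40/S
a(T) = 2*T² (a(T) = 2*(T*T) = 2*T²)
M(b) = -90 + 30*b (M(b) = 5*((b - 3)*6) = 5*((-3 + b)*6) = 5*(-18 + 6*b) = -90 + 30*b)
f(l) = 79 + l² + 2*l³ (f(l) = 9 + ((l² + (2*l²)*l) + 70) = 9 + ((l² + 2*l³) + 70) = 9 + (70 + l² + 2*l³) = 79 + l² + 2*l³)
1/f(M(o(5))) = 1/(79 + (-90 + 30*(-40/5))² + 2*(-90 + 30*(-40/5))³) = 1/(79 + (-90 + 30*(-40*⅕))² + 2*(-90 + 30*(-40*⅕))³) = 1/(79 + (-90 + 30*(-8))² + 2*(-90 + 30*(-8))³) = 1/(79 + (-90 - 240)² + 2*(-90 - 240)³) = 1/(79 + (-330)² + 2*(-330)³) = 1/(79 + 108900 + 2*(-35937000)) = 1/(79 + 108900 - 71874000) = 1/(-71765021) = -1/71765021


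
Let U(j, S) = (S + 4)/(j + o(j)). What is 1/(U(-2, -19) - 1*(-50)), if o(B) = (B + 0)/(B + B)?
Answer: 1/60 ≈ 0.016667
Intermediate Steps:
o(B) = ½ (o(B) = B/((2*B)) = B*(1/(2*B)) = ½)
U(j, S) = (4 + S)/(½ + j) (U(j, S) = (S + 4)/(j + ½) = (4 + S)/(½ + j))
1/(U(-2, -19) - 1*(-50)) = 1/(2*(4 - 19)/(1 + 2*(-2)) - 1*(-50)) = 1/(2*(-15)/(1 - 4) + 50) = 1/(2*(-15)/(-3) + 50) = 1/(2*(-⅓)*(-15) + 50) = 1/(10 + 50) = 1/60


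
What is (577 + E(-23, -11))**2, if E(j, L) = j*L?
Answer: 688900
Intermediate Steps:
E(j, L) = L*j
(577 + E(-23, -11))**2 = (577 - 11*(-23))**2 = (577 + 253)**2 = 830**2 = 688900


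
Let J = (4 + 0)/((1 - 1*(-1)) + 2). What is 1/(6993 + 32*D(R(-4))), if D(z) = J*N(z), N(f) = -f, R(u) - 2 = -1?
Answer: 1/6961 ≈ 0.00014366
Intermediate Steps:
R(u) = 1 (R(u) = 2 - 1 = 1)
J = 1 (J = 4/((1 + 1) + 2) = 4/(2 + 2) = 4/4 = 4*(¼) = 1)
D(z) = -z (D(z) = 1*(-z) = -z)
1/(6993 + 32*D(R(-4))) = 1/(6993 + 32*(-1*1)) = 1/(6993 + 32*(-1)) = 1/(6993 - 32) = 1/6961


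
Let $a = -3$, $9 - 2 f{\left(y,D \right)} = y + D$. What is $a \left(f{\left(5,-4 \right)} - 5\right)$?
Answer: $3$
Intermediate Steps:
$f{\left(y,D \right)} = \frac{9}{2} - \frac{D}{2} - \frac{y}{2}$ ($f{\left(y,D \right)} = \frac{9}{2} - \frac{y + D}{2} = \frac{9}{2} - \frac{D + y}{2} = \frac{9}{2} - \left(\frac{D}{2} + \frac{y}{2}\right) = \frac{9}{2} - \frac{D}{2} - \frac{y}{2}$)
$a \left(f{\left(5,-4 \right)} - 5\right) = - 3 \left(\left(\frac{9}{2} - -2 - \frac{5}{2}\right) - 5\right) = - 3 \left(\left(\frac{9}{2} + 2 - \frac{5}{2}\right) - 5\right) = - 3 \left(4 - 5\right) = \left(-3\right) \left(-1\right) = 3$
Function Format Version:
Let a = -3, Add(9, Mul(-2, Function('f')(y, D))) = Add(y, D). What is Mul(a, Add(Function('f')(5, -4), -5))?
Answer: 3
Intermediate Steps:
Function('f')(y, D) = Add(Rational(9, 2), Mul(Rational(-1, 2), D), Mul(Rational(-1, 2), y)) (Function('f')(y, D) = Add(Rational(9, 2), Mul(Rational(-1, 2), Add(y, D))) = Add(Rational(9, 2), Mul(Rational(-1, 2), Add(D, y))) = Add(Rational(9, 2), Add(Mul(Rational(-1, 2), D), Mul(Rational(-1, 2), y))) = Add(Rational(9, 2), Mul(Rational(-1, 2), D), Mul(Rational(-1, 2), y)))
Mul(a, Add(Function('f')(5, -4), -5)) = Mul(-3, Add(Add(Rational(9, 2), Mul(Rational(-1, 2), -4), Mul(Rational(-1, 2), 5)), -5)) = Mul(-3, Add(Add(Rational(9, 2), 2, Rational(-5, 2)), -5)) = Mul(-3, Add(4, -5)) = Mul(-3, -1) = 3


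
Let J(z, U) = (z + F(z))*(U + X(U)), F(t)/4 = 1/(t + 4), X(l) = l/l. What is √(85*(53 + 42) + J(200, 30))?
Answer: 2*√9282714/51 ≈ 119.48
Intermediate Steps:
X(l) = 1
F(t) = 4/(4 + t) (F(t) = 4/(t + 4) = 4/(4 + t))
J(z, U) = (1 + U)*(z + 4/(4 + z)) (J(z, U) = (z + 4/(4 + z))*(U + 1) = (z + 4/(4 + z))*(1 + U) = (1 + U)*(z + 4/(4 + z)))
√(85*(53 + 42) + J(200, 30)) = √(85*(53 + 42) + (4 + 4*30 + 200*(1 + 30)*(4 + 200))/(4 + 200)) = √(85*95 + (4 + 120 + 200*31*204)/204) = √(8075 + (4 + 120 + 1264800)/204) = √(8075 + (1/204)*1264924) = √(8075 + 316231/51) = √(728056/51) = 2*√9282714/51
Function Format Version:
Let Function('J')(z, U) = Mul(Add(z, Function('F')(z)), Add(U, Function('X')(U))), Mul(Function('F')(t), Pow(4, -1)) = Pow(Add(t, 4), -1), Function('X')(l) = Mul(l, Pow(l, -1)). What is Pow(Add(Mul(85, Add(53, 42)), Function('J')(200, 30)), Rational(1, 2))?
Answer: Mul(Rational(2, 51), Pow(9282714, Rational(1, 2))) ≈ 119.48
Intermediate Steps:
Function('X')(l) = 1
Function('F')(t) = Mul(4, Pow(Add(4, t), -1)) (Function('F')(t) = Mul(4, Pow(Add(t, 4), -1)) = Mul(4, Pow(Add(4, t), -1)))
Function('J')(z, U) = Mul(Add(1, U), Add(z, Mul(4, Pow(Add(4, z), -1)))) (Function('J')(z, U) = Mul(Add(z, Mul(4, Pow(Add(4, z), -1))), Add(U, 1)) = Mul(Add(z, Mul(4, Pow(Add(4, z), -1))), Add(1, U)) = Mul(Add(1, U), Add(z, Mul(4, Pow(Add(4, z), -1)))))
Pow(Add(Mul(85, Add(53, 42)), Function('J')(200, 30)), Rational(1, 2)) = Pow(Add(Mul(85, Add(53, 42)), Mul(Pow(Add(4, 200), -1), Add(4, Mul(4, 30), Mul(200, Add(1, 30), Add(4, 200))))), Rational(1, 2)) = Pow(Add(Mul(85, 95), Mul(Pow(204, -1), Add(4, 120, Mul(200, 31, 204)))), Rational(1, 2)) = Pow(Add(8075, Mul(Rational(1, 204), Add(4, 120, 1264800))), Rational(1, 2)) = Pow(Add(8075, Mul(Rational(1, 204), 1264924)), Rational(1, 2)) = Pow(Add(8075, Rational(316231, 51)), Rational(1, 2)) = Pow(Rational(728056, 51), Rational(1, 2)) = Mul(Rational(2, 51), Pow(9282714, Rational(1, 2)))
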